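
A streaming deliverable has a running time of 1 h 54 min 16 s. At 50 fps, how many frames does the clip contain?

1 h 54 min 16 s = 6856 s.
Frames = 6856 × 50 = 342800.

342800 frames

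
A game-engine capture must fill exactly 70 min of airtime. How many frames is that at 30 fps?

70 min = 4200 s.
Frames = 4200 × 30 = 126000.

126000 frames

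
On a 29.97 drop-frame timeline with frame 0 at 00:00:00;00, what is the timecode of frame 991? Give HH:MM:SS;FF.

Each 10-minute DF block holds 10 × 60 × 30 − 9 × 2 = 17982 frames. 991 ÷ 17982 → 0 full blocks, remainder 991.
Within the partial block the first minute is 1800 frames and each further minute 1798, so 0 further minute boundaries passed. Total skipped labels = 18 × 0 + 2 × 0 = 0.
Non-drop label index = 991 + 0 = 991; at 30 labels/s that is 00:00:33:01, i.e. DF 00:00:33;01.

00:00:33;01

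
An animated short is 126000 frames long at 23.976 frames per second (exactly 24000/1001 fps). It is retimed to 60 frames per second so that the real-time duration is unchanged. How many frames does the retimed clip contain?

315315 frames

Target frames = source frames × (target rate / source rate) = 126000 × (60)/(24000/1001) = 126000 × 1001/400 = 315315.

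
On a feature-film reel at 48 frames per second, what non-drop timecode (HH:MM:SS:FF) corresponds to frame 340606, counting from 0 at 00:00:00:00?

340606 ÷ 48 = 7095 full seconds, remainder 46 frames.
7095 s = 1 h 58 min 15 s.
Timecode: 01:58:15:46.

01:58:15:46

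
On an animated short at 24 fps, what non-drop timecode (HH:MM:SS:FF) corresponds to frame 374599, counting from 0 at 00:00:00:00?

04:20:08:07

374599 ÷ 24 = 15608 full seconds, remainder 7 frames.
15608 s = 4 h 20 min 8 s.
Timecode: 04:20:08:07.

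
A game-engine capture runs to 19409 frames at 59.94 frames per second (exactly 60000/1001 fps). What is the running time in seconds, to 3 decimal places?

Running time = 19409 × 1001/60000 = 19428409/60000 s ≈ 323.807 s.

323.807 seconds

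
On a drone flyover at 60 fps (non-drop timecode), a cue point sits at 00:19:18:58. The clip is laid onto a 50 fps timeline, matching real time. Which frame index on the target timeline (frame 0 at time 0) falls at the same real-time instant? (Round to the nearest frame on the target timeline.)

frame 57948

Source frame index: (0×3600 + 19×60 + 18) × 60 + 58 = 69538.
Real time: 69538 / (60) = 34769/30 s.
Target frame: (34769/30) × (50) = 173845/3 ≈ 57948.333 → 57948.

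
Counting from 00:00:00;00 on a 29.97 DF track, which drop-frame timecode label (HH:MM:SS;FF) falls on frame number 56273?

00:31:17;19

Ten DF minutes hold 17982 frames, so frame 56273 lies in block 3 (frames 53946–71927) with 2327 frames into that block.
The block's first minute is 1800 frames and the rest 1798 each; 2327 frames reaches minute 1, so 3 × 18 + 1 × 2 = 56 labels have been skipped so far.
Adding those back, label number 56273 + 56 = 56329 at 30 labels/s is 1877 s + 19 f = 0 h 31 min 17 s frame 19, i.e. 00:31:17;19.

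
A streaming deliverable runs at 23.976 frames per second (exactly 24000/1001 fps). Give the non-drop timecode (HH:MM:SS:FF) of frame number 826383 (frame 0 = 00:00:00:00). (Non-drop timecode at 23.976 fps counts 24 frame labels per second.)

09:33:52:15

826383 ÷ 24 = 34432 full seconds, remainder 15 frames.
34432 s = 9 h 33 min 52 s.
Timecode: 09:33:52:15.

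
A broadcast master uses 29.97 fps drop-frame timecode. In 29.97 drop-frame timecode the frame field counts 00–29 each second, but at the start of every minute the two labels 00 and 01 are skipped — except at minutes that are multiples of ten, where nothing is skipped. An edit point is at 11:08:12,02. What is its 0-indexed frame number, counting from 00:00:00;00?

As if non-drop at 30 labels/s: (11 × 3600 + 8 × 60 + 12) × 30 + 2 = 1202762.
Minute boundaries passed: 668; those not divisible by 10: 668 − 66 = 602; dropped labels = 2 × 602 = 1204.
Actual frame index = 1202762 − 1204 = 1201558.

1201558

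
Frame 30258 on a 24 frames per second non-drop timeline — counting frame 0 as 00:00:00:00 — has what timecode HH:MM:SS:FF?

30258 ÷ 24 = 1260 full seconds, remainder 18 frames.
1260 s = 0 h 21 min 0 s.
Timecode: 00:21:00:18.

00:21:00:18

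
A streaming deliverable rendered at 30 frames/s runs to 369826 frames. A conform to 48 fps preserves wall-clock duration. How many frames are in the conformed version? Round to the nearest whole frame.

Frames at target rate = 369826 × (48) / (30) = 2958608/5 ≈ 591721.600.
Nearest whole frame: 591722.

591722 frames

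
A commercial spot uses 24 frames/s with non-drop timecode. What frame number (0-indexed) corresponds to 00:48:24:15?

69711

Total seconds to the label: (0 × 3600 + 48 × 60 + 24) = 2904.
Frame index = 2904 × 24 + 15 = 69711.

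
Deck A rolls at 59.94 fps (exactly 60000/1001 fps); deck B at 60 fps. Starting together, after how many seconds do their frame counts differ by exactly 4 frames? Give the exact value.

The gap grows by |60 − 60000/1001| = 60/1001 frames per second.
Time for a 4-frame gap: 4 ÷ (60/1001) = 1001/15 s.

1001/15 seconds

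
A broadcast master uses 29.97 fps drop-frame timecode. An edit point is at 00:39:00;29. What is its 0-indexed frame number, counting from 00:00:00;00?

70157

As if non-drop at 30 labels/s: (0 × 3600 + 39 × 60 + 0) × 30 + 29 = 70229.
Minute boundaries passed: 39; those not divisible by 10: 39 − 3 = 36; dropped labels = 2 × 36 = 72.
Actual frame index = 70229 − 72 = 70157.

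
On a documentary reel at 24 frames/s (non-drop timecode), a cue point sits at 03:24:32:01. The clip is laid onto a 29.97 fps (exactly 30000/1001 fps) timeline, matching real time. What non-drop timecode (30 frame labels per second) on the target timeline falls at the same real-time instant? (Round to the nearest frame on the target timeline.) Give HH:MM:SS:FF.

03:24:19:23

Source frame index: (3×3600 + 24×60 + 32) × 24 + 1 = 294529.
Real time: 294529 / (24) = 294529/24 s.
Target frame: (294529/24) × (30000/1001) = 368161250/1001 ≈ 367793.457 → 367793.
At 30 labels/s: frame 367793 → 03:24:19:23.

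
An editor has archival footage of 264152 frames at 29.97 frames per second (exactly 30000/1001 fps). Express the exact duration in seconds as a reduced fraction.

Running time = 264152 ÷ (30000/1001) = 264152 × 1001/30000 = 33052019/3750 s.

33052019/3750 seconds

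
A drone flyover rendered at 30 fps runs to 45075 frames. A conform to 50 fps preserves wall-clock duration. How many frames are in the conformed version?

Target frames = source frames × (target rate / source rate) = 45075 × (50)/(30) = 45075 × 5/3 = 75125.

75125 frames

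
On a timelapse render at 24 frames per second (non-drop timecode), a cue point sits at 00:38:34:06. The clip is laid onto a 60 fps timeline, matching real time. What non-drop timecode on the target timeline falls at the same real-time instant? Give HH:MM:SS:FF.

00:38:34:15

Source frame index: (0×3600 + 38×60 + 34) × 24 + 6 = 55542.
Real time: 55542 / (24) = 9257/4 s.
Target frame: (9257/4) × (60) = 138855.
At 60 labels/s: frame 138855 → 00:38:34:15.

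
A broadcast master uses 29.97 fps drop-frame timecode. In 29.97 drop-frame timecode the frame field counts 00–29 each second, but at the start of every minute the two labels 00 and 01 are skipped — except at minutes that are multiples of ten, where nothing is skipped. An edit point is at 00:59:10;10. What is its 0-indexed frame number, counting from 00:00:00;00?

106402

As if non-drop at 30 labels/s: (0 × 3600 + 59 × 60 + 10) × 30 + 10 = 106510.
Minute boundaries passed: 59; those not divisible by 10: 59 − 5 = 54; dropped labels = 2 × 54 = 108.
Actual frame index = 106510 − 108 = 106402.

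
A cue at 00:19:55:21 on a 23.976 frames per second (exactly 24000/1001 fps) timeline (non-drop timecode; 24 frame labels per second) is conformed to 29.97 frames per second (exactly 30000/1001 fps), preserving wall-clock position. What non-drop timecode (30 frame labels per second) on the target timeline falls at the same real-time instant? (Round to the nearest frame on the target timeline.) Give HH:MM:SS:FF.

00:19:55:26

Source frame index: (0×3600 + 19×60 + 55) × 24 + 21 = 28701.
Real time: 28701 / (24000/1001) = 9576567/8000 s.
Target frame: (9576567/8000) × (30000/1001) = 143505/4 ≈ 35876.250 → 35876.
At 30 labels/s: frame 35876 → 00:19:55:26.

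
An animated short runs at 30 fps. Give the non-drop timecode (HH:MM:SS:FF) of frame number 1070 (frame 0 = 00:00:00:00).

1070 ÷ 30 = 35 full seconds, remainder 20 frames.
35 s = 0 h 0 min 35 s.
Timecode: 00:00:35:20.

00:00:35:20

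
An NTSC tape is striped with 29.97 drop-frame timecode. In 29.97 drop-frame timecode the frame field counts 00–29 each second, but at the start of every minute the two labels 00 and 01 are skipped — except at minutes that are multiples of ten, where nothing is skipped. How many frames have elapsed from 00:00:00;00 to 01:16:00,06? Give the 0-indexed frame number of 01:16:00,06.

As if non-drop at 30 labels/s: (1 × 3600 + 16 × 60 + 0) × 30 + 6 = 136806.
Minute boundaries passed: 76; those not divisible by 10: 76 − 7 = 69; dropped labels = 2 × 69 = 138.
Actual frame index = 136806 − 138 = 136668.

136668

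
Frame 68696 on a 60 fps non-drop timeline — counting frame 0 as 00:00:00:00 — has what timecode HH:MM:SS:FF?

00:19:04:56

68696 ÷ 60 = 1144 full seconds, remainder 56 frames.
1144 s = 0 h 19 min 4 s.
Timecode: 00:19:04:56.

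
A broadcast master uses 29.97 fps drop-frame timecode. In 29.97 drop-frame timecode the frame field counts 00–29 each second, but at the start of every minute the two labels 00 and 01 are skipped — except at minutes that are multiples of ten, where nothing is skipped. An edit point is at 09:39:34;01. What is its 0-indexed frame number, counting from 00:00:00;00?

As if non-drop at 30 labels/s: (9 × 3600 + 39 × 60 + 34) × 30 + 1 = 1043221.
Minute boundaries passed: 579; those not divisible by 10: 579 − 57 = 522; dropped labels = 2 × 522 = 1044.
Actual frame index = 1043221 − 1044 = 1042177.

1042177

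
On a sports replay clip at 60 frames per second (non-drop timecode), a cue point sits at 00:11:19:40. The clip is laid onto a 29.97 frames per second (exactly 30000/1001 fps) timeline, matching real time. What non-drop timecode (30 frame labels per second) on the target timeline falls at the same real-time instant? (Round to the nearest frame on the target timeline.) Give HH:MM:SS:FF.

Source frame index: (0×3600 + 11×60 + 19) × 60 + 40 = 40780.
Real time: 40780 / (60) = 2039/3 s.
Target frame: (2039/3) × (30000/1001) = 20390000/1001 ≈ 20369.630 → 20370.
At 30 labels/s: frame 20370 → 00:11:19:00.

00:11:19:00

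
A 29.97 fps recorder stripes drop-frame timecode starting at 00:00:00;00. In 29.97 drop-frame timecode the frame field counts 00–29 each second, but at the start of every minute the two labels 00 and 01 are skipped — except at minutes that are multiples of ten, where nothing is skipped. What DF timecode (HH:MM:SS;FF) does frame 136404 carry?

Ten DF minutes hold 17982 frames, so frame 136404 lies in block 7 (frames 125874–143855) with 10530 frames into that block.
The block's first minute is 1800 frames and the rest 1798 each; 10530 frames reaches minute 5, so 7 × 18 + 5 × 2 = 136 labels have been skipped so far.
Adding those back, label number 136404 + 136 = 136540 at 30 labels/s is 4551 s + 10 f = 1 h 15 min 51 s frame 10, i.e. 01:15:51;10.

01:15:51;10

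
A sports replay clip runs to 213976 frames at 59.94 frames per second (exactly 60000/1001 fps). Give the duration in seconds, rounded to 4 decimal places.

3569.8329 seconds

Running time = 213976 × 1001/60000 = 26773747/7500 s ≈ 3569.8329 s.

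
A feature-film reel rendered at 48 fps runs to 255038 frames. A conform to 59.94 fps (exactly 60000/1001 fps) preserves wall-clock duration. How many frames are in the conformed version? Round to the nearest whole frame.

Frames at target rate = 255038 × (60000/1001) / (48) = 45542500/143 ≈ 318479.021.
Nearest whole frame: 318479.

318479 frames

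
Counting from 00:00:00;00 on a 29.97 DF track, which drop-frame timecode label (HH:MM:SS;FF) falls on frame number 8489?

Each 10-minute DF block holds 10 × 60 × 30 − 9 × 2 = 17982 frames. 8489 ÷ 17982 → 0 full blocks, remainder 8489.
Within the partial block the first minute is 1800 frames and each further minute 1798, so 4 further minute boundaries passed. Total skipped labels = 18 × 0 + 2 × 4 = 8.
Non-drop label index = 8489 + 8 = 8497; at 30 labels/s that is 00:04:43:07, i.e. DF 00:04:43;07.

00:04:43;07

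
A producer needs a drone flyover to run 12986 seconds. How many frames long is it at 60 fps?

Frames = 12986 × 60 = 779160.

779160 frames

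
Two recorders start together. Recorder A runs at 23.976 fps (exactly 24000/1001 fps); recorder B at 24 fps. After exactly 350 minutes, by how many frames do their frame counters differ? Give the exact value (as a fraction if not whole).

72000/143 frames

350 min = 21000 s.
A emits 24000/1001 × 21000 = 72000000/143 frames; B emits 24 × 21000 = 504000.
Difference = 72000/143 frames (≈ 503.4965); B is ahead of A.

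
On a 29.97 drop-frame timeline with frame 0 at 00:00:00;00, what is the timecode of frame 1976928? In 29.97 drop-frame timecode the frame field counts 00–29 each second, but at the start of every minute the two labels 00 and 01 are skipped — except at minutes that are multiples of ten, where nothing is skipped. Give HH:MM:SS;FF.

18:19:23;18

Each 10-minute DF block holds 10 × 60 × 30 − 9 × 2 = 17982 frames. 1976928 ÷ 17982 → 109 full blocks, remainder 16890.
Within the partial block the first minute is 1800 frames and each further minute 1798, so 9 further minute boundaries passed. Total skipped labels = 18 × 109 + 2 × 9 = 1980.
Non-drop label index = 1976928 + 1980 = 1978908; at 30 labels/s that is 18:19:23:18, i.e. DF 18:19:23;18.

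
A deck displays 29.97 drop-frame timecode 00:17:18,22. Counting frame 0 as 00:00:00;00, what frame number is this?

Complete 10-minute blocks: 1, each 17982 frames → 17982.
Remaining 7 whole minutes in the current block: 1800 + 6 × 1798 = 12588 frames.
Within the current minute: 18 × 30 + 22 − 2 = 560 (labels ;00/;01 skipped at this minute). Total = 17982 + 12588 + 560 = 31130.

31130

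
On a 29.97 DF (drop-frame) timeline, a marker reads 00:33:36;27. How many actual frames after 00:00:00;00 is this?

Complete 10-minute blocks: 3, each 17982 frames → 53946.
Remaining 3 whole minutes in the current block: 1800 + 2 × 1798 = 5396 frames.
Within the current minute: 36 × 30 + 27 − 2 = 1105 (labels ;00/;01 skipped at this minute). Total = 53946 + 5396 + 1105 = 60447.

60447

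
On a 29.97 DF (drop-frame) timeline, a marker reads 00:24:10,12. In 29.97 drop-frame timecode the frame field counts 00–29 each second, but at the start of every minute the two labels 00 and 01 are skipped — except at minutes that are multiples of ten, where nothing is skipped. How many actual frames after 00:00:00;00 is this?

Complete 10-minute blocks: 2, each 17982 frames → 35964.
Remaining 4 whole minutes in the current block: 1800 + 3 × 1798 = 7194 frames.
Within the current minute: 10 × 30 + 12 − 2 = 310 (labels ;00/;01 skipped at this minute). Total = 35964 + 7194 + 310 = 43468.

43468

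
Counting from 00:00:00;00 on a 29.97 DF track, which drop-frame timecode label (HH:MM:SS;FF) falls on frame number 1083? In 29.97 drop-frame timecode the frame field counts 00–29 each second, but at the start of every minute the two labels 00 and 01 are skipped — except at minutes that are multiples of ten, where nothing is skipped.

00:00:36;03

Each 10-minute DF block holds 10 × 60 × 30 − 9 × 2 = 17982 frames. 1083 ÷ 17982 → 0 full blocks, remainder 1083.
Within the partial block the first minute is 1800 frames and each further minute 1798, so 0 further minute boundaries passed. Total skipped labels = 18 × 0 + 2 × 0 = 0.
Non-drop label index = 1083 + 0 = 1083; at 30 labels/s that is 00:00:36:03, i.e. DF 00:00:36;03.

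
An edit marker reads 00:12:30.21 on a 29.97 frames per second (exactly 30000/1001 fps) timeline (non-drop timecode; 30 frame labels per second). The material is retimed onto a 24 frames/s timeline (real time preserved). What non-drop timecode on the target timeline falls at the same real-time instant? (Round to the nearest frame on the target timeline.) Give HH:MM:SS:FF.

00:12:31:11

Source frame index: (0×3600 + 12×60 + 30) × 30 + 21 = 22521.
Real time: 22521 / (30000/1001) = 7514507/10000 s.
Target frame: (7514507/10000) × (24) = 22543521/1250 ≈ 18034.817 → 18035.
At 24 labels/s: frame 18035 → 00:12:31:11.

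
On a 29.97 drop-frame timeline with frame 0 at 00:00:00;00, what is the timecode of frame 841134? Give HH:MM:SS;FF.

07:47:45;26

Ten DF minutes hold 17982 frames, so frame 841134 lies in block 46 (frames 827172–845153) with 13962 frames into that block.
The block's first minute is 1800 frames and the rest 1798 each; 13962 frames reaches minute 7, so 46 × 18 + 7 × 2 = 842 labels have been skipped so far.
Adding those back, label number 841134 + 842 = 841976 at 30 labels/s is 28065 s + 26 f = 7 h 47 min 45 s frame 26, i.e. 07:47:45;26.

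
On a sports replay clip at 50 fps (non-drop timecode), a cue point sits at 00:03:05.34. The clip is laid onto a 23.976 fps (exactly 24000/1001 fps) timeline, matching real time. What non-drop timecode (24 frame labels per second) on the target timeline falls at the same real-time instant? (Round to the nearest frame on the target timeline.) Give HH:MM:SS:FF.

00:03:05:12

Source frame index: (0×3600 + 3×60 + 5) × 50 + 34 = 9284.
Real time: 9284 / (50) = 4642/25 s.
Target frame: (4642/25) × (24000/1001) = 405120/91 ≈ 4451.868 → 4452.
At 24 labels/s: frame 4452 → 00:03:05:12.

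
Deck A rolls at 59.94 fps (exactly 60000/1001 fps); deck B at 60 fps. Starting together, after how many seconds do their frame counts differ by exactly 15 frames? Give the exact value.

250.25 seconds

The gap grows by |60 − 60000/1001| = 60/1001 frames per second.
Time for a 15-frame gap: 15 ÷ (60/1001) = 250.25 s.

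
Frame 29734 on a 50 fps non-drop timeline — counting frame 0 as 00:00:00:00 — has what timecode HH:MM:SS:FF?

29734 ÷ 50 = 594 full seconds, remainder 34 frames.
594 s = 0 h 9 min 54 s.
Timecode: 00:09:54:34.

00:09:54:34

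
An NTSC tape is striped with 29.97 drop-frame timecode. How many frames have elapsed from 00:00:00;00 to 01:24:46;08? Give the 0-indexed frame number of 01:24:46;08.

Complete 10-minute blocks: 8, each 17982 frames → 143856.
Remaining 4 whole minutes in the current block: 1800 + 3 × 1798 = 7194 frames.
Within the current minute: 46 × 30 + 8 − 2 = 1386 (labels ;00/;01 skipped at this minute). Total = 143856 + 7194 + 1386 = 152436.

152436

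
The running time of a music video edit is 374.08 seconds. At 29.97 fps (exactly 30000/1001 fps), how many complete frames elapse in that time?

11211 frames

Frames = 374.08 × 30000/1001 = 1603200/143 ≈ 11211.1888.
Complete frames: 11211.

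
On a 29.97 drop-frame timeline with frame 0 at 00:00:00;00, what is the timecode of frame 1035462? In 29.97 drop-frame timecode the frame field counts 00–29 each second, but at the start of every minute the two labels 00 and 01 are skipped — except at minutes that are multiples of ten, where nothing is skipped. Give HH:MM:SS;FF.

09:35:49;28

Ten DF minutes hold 17982 frames, so frame 1035462 lies in block 57 (frames 1024974–1042955) with 10488 frames into that block.
The block's first minute is 1800 frames and the rest 1798 each; 10488 frames reaches minute 5, so 57 × 18 + 5 × 2 = 1036 labels have been skipped so far.
Adding those back, label number 1035462 + 1036 = 1036498 at 30 labels/s is 34549 s + 28 f = 9 h 35 min 49 s frame 28, i.e. 09:35:49;28.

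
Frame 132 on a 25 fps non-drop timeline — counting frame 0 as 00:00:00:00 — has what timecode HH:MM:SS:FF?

00:00:05:07

132 ÷ 25 = 5 full seconds, remainder 7 frames.
5 s = 0 h 0 min 5 s.
Timecode: 00:00:05:07.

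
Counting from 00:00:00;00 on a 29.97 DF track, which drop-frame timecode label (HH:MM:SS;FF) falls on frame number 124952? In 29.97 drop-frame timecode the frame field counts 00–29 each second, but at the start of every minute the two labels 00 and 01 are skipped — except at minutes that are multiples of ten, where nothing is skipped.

01:09:29;08

Each 10-minute DF block holds 10 × 60 × 30 − 9 × 2 = 17982 frames. 124952 ÷ 17982 → 6 full blocks, remainder 17060.
Within the partial block the first minute is 1800 frames and each further minute 1798, so 9 further minute boundaries passed. Total skipped labels = 18 × 6 + 2 × 9 = 126.
Non-drop label index = 124952 + 126 = 125078; at 30 labels/s that is 01:09:29:08, i.e. DF 01:09:29;08.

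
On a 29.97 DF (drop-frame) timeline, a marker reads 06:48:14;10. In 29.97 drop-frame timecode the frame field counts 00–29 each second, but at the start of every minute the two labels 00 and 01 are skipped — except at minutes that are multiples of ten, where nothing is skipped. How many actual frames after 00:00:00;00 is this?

As if non-drop at 30 labels/s: (6 × 3600 + 48 × 60 + 14) × 30 + 10 = 734830.
Minute boundaries passed: 408; those not divisible by 10: 408 − 40 = 368; dropped labels = 2 × 368 = 736.
Actual frame index = 734830 − 736 = 734094.

734094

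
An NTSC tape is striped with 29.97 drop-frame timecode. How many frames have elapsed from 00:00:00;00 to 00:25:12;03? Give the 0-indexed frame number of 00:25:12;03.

45317

As if non-drop at 30 labels/s: (0 × 3600 + 25 × 60 + 12) × 30 + 3 = 45363.
Minute boundaries passed: 25; those not divisible by 10: 25 − 2 = 23; dropped labels = 2 × 23 = 46.
Actual frame index = 45363 − 46 = 45317.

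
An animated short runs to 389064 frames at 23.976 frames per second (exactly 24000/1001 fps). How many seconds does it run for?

16227.211 seconds

Running time = 389064 / (24000/1001) = 16227.211 s.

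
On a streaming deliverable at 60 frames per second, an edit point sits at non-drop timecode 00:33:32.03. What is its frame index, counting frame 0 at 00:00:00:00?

120723

Total seconds to the label: (0 × 3600 + 33 × 60 + 32) = 2012.
Frame index = 2012 × 60 + 3 = 120723.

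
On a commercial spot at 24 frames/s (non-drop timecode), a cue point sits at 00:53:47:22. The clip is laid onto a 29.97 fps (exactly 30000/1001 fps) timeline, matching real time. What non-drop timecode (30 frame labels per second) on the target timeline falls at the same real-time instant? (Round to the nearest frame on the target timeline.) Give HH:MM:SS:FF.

00:53:44:21

Source frame index: (0×3600 + 53×60 + 47) × 24 + 22 = 77470.
Real time: 77470 / (24) = 38735/12 s.
Target frame: (38735/12) × (30000/1001) = 96837500/1001 ≈ 96740.759 → 96741.
At 30 labels/s: frame 96741 → 00:53:44:21.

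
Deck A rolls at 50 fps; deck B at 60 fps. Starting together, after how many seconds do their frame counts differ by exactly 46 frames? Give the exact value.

The gap grows by |60 − 50| = 10 frames per second.
Time for a 46-frame gap: 46 ÷ (10) = 4.6 s.

4.6 seconds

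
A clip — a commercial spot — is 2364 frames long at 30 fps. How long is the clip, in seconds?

78.8 seconds

Running time = 2364 / (30) = 78.8 s.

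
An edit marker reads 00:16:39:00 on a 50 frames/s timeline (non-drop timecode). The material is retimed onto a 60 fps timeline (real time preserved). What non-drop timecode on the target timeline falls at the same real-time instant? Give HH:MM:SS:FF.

Source frame index: (0×3600 + 16×60 + 39) × 50 + 0 = 49950.
Real time: 49950 / (50) = 999 s.
Target frame: (999) × (60) = 59940.
At 60 labels/s: frame 59940 → 00:16:39:00.

00:16:39:00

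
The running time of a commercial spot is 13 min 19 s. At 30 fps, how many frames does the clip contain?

13 min 19 s = 799 s.
Frames = 799 × 30 = 23970.

23970 frames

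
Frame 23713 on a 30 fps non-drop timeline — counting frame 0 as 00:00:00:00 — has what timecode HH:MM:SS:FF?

23713 ÷ 30 = 790 full seconds, remainder 13 frames.
790 s = 0 h 13 min 10 s.
Timecode: 00:13:10:13.

00:13:10:13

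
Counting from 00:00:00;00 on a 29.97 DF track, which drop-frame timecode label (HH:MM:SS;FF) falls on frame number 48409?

00:26:55;07

Ten DF minutes hold 17982 frames, so frame 48409 lies in block 2 (frames 35964–53945) with 12445 frames into that block.
The block's first minute is 1800 frames and the rest 1798 each; 12445 frames reaches minute 6, so 2 × 18 + 6 × 2 = 48 labels have been skipped so far.
Adding those back, label number 48409 + 48 = 48457 at 30 labels/s is 1615 s + 7 f = 0 h 26 min 55 s frame 7, i.e. 00:26:55;07.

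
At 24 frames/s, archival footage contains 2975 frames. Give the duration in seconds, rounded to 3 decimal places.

Running time = 2975 × 1/24 = 2975/24 s ≈ 123.958 s.

123.958 seconds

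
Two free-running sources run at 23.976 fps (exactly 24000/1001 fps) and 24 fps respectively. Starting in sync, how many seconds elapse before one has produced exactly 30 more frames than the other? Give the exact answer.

1251.25 seconds

The gap grows by |24 − 24000/1001| = 24/1001 frames per second.
Time for a 30-frame gap: 30 ÷ (24/1001) = 1251.25 s.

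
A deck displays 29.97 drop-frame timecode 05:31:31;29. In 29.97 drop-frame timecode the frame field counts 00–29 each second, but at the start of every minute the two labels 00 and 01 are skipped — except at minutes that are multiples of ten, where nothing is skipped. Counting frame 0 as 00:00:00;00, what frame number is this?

Complete 10-minute blocks: 33, each 17982 frames → 593406.
Remaining 1 whole minute in the current block: 1800 + 0 × 1798 = 1800 frames.
Within the current minute: 31 × 30 + 29 − 2 = 957 (labels ;00/;01 skipped at this minute). Total = 593406 + 1800 + 957 = 596163.

596163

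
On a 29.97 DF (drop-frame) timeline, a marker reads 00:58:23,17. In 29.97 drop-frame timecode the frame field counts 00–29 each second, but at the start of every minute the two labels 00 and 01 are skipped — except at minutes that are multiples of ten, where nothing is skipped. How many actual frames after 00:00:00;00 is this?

105001

As if non-drop at 30 labels/s: (0 × 3600 + 58 × 60 + 23) × 30 + 17 = 105107.
Minute boundaries passed: 58; those not divisible by 10: 58 − 5 = 53; dropped labels = 2 × 53 = 106.
Actual frame index = 105107 − 106 = 105001.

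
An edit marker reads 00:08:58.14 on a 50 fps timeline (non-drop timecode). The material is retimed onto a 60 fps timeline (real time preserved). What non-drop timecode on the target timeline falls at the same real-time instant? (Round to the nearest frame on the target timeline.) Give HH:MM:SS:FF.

00:08:58:17

Source frame index: (0×3600 + 8×60 + 58) × 50 + 14 = 26914.
Real time: 26914 / (50) = 13457/25 s.
Target frame: (13457/25) × (60) = 161484/5 ≈ 32296.800 → 32297.
At 60 labels/s: frame 32297 → 00:08:58:17.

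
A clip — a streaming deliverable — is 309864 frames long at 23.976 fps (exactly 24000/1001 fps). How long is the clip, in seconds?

Running time = 309864 / (24000/1001) = 12923.911 s.

12923.911 seconds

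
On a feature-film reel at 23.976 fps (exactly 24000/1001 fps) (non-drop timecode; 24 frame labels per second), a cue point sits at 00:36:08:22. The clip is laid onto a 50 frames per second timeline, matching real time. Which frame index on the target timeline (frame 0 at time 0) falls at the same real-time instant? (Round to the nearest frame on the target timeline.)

frame 108554

Source frame index: (0×3600 + 36×60 + 8) × 24 + 22 = 52054.
Real time: 52054 / (24000/1001) = 26053027/12000 s.
Target frame: (26053027/12000) × (50) = 26053027/240 ≈ 108554.279 → 108554.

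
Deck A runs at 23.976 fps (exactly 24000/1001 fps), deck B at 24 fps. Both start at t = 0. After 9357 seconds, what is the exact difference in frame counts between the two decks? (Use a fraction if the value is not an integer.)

A emits 24000/1001 × 9357 = 224568000/1001 frames; B emits 24 × 9357 = 224568.
Difference = 224568/1001 frames (≈ 224.3437); B is ahead of A.

224568/1001 frames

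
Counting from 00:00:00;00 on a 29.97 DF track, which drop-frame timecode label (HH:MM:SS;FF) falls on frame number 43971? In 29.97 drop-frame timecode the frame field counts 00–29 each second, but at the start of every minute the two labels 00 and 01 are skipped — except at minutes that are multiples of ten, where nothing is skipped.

Each 10-minute DF block holds 10 × 60 × 30 − 9 × 2 = 17982 frames. 43971 ÷ 17982 → 2 full blocks, remainder 8007.
Within the partial block the first minute is 1800 frames and each further minute 1798, so 4 further minute boundaries passed. Total skipped labels = 18 × 2 + 2 × 4 = 44.
Non-drop label index = 43971 + 44 = 44015; at 30 labels/s that is 00:24:27:05, i.e. DF 00:24:27;05.

00:24:27;05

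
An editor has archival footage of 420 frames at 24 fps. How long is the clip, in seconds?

17.5 seconds

Running time = 420 / (24) = 17.5 s.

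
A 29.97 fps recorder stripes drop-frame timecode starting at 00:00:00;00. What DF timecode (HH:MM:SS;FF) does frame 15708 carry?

Ten DF minutes hold 17982 frames, so frame 15708 lies in block 0 (frames 0–17981) with 15708 frames into that block.
The block's first minute is 1800 frames and the rest 1798 each; 15708 frames reaches minute 8, so 0 × 18 + 8 × 2 = 16 labels have been skipped so far.
Adding those back, label number 15708 + 16 = 15724 at 30 labels/s is 524 s + 4 f = 0 h 8 min 44 s frame 4, i.e. 00:08:44;04.

00:08:44;04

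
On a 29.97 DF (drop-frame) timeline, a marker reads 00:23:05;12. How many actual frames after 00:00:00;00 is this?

41520

As if non-drop at 30 labels/s: (0 × 3600 + 23 × 60 + 5) × 30 + 12 = 41562.
Minute boundaries passed: 23; those not divisible by 10: 23 − 2 = 21; dropped labels = 2 × 21 = 42.
Actual frame index = 41562 − 42 = 41520.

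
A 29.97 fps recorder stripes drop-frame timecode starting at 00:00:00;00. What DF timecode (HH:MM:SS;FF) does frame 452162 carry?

04:11:27;04

Each 10-minute DF block holds 10 × 60 × 30 − 9 × 2 = 17982 frames. 452162 ÷ 17982 → 25 full blocks, remainder 2612.
Within the partial block the first minute is 1800 frames and each further minute 1798, so 1 further minute boundary passed. Total skipped labels = 18 × 25 + 2 × 1 = 452.
Non-drop label index = 452162 + 452 = 452614; at 30 labels/s that is 04:11:27:04, i.e. DF 04:11:27;04.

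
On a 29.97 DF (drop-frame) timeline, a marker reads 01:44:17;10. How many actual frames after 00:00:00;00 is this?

As if non-drop at 30 labels/s: (1 × 3600 + 44 × 60 + 17) × 30 + 10 = 187720.
Minute boundaries passed: 104; those not divisible by 10: 104 − 10 = 94; dropped labels = 2 × 94 = 188.
Actual frame index = 187720 − 188 = 187532.

187532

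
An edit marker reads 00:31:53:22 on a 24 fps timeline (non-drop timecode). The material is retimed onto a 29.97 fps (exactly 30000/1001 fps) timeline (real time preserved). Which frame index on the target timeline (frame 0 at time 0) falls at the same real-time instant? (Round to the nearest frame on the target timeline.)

frame 57360

Source frame index: (0×3600 + 31×60 + 53) × 24 + 22 = 45934.
Real time: 45934 / (24) = 22967/12 s.
Target frame: (22967/12) × (30000/1001) = 8202500/143 ≈ 57360.140 → 57360.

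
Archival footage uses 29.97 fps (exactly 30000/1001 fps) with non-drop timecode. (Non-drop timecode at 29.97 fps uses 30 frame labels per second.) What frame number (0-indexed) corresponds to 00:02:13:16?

4006

Total seconds to the label: (0 × 3600 + 2 × 60 + 13) = 133.
Frame index = 133 × 30 + 16 = 4006.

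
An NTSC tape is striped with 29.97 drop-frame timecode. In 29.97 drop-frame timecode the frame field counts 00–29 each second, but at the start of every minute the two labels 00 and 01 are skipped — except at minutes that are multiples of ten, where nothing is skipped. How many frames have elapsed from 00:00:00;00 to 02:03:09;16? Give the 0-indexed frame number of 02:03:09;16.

As if non-drop at 30 labels/s: (2 × 3600 + 3 × 60 + 9) × 30 + 16 = 221686.
Minute boundaries passed: 123; those not divisible by 10: 123 − 12 = 111; dropped labels = 2 × 111 = 222.
Actual frame index = 221686 − 222 = 221464.

221464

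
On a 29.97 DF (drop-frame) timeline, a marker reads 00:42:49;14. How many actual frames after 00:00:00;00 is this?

77008

As if non-drop at 30 labels/s: (0 × 3600 + 42 × 60 + 49) × 30 + 14 = 77084.
Minute boundaries passed: 42; those not divisible by 10: 42 − 4 = 38; dropped labels = 2 × 38 = 76.
Actual frame index = 77084 − 76 = 77008.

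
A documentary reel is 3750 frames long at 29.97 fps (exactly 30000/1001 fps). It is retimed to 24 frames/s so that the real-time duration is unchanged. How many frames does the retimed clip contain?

Target frames = source frames × (target rate / source rate) = 3750 × (24)/(30000/1001) = 3750 × 1001/1250 = 3003.

3003 frames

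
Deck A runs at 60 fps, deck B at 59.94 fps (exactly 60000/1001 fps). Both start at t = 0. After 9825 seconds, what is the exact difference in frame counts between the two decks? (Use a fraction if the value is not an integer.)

589500/1001 frames

A emits 60 × 9825 = 589500 frames; B emits 60000/1001 × 9825 = 589500000/1001.
Difference = 589500/1001 frames (≈ 588.9111); B is behind A.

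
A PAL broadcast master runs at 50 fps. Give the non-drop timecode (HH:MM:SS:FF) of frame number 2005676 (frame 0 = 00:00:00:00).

2005676 ÷ 50 = 40113 full seconds, remainder 26 frames.
40113 s = 11 h 8 min 33 s.
Timecode: 11:08:33:26.

11:08:33:26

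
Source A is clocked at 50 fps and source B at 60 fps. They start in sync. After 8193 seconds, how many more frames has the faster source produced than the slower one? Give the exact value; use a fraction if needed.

81930 frames

A emits 50 × 8193 = 409650 frames; B emits 60 × 8193 = 491580.
Difference = 81930 frames; B is ahead of A.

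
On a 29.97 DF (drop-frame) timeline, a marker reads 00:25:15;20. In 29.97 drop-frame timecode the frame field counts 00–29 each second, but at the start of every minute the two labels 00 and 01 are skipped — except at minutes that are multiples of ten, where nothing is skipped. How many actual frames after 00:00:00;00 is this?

45424

Complete 10-minute blocks: 2, each 17982 frames → 35964.
Remaining 5 whole minutes in the current block: 1800 + 4 × 1798 = 8992 frames.
Within the current minute: 15 × 30 + 20 − 2 = 468 (labels ;00/;01 skipped at this minute). Total = 35964 + 8992 + 468 = 45424.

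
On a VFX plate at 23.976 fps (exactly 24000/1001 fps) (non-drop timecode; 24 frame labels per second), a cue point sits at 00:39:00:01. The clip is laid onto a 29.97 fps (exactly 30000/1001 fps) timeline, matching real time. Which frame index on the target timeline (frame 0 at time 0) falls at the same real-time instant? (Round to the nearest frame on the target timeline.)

Source frame index: (0×3600 + 39×60 + 0) × 24 + 1 = 56161.
Real time: 56161 / (24000/1001) = 56217161/24000 s.
Target frame: (56217161/24000) × (30000/1001) = 280805/4 ≈ 70201.250 → 70201.

frame 70201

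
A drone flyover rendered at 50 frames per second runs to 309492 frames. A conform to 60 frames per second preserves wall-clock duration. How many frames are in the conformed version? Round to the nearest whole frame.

371390 frames

Frames at target rate = 309492 × (60) / (50) = 1856952/5 ≈ 371390.400.
Nearest whole frame: 371390.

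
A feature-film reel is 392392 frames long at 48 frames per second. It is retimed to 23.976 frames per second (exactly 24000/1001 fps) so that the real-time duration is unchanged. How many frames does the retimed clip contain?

Target frames = source frames × (target rate / source rate) = 392392 × (24000/1001)/(48) = 392392 × 500/1001 = 196000.

196000 frames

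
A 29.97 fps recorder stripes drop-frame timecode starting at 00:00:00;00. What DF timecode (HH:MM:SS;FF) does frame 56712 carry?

Each 10-minute DF block holds 10 × 60 × 30 − 9 × 2 = 17982 frames. 56712 ÷ 17982 → 3 full blocks, remainder 2766.
Within the partial block the first minute is 1800 frames and each further minute 1798, so 1 further minute boundary passed. Total skipped labels = 18 × 3 + 2 × 1 = 56.
Non-drop label index = 56712 + 56 = 56768; at 30 labels/s that is 00:31:32:08, i.e. DF 00:31:32;08.

00:31:32;08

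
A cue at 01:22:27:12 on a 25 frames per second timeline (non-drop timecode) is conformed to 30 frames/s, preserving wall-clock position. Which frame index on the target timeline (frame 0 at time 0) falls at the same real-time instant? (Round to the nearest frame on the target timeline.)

Source frame index: (1×3600 + 22×60 + 27) × 25 + 12 = 123687.
Real time: 123687 / (25) = 123687/25 s.
Target frame: (123687/25) × (30) = 742122/5 ≈ 148424.400 → 148424.

frame 148424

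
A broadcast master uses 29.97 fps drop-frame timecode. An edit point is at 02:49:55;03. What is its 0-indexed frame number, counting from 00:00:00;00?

305547

Complete 10-minute blocks: 16, each 17982 frames → 287712.
Remaining 9 whole minutes in the current block: 1800 + 8 × 1798 = 16184 frames.
Within the current minute: 55 × 30 + 3 − 2 = 1651 (labels ;00/;01 skipped at this minute). Total = 287712 + 16184 + 1651 = 305547.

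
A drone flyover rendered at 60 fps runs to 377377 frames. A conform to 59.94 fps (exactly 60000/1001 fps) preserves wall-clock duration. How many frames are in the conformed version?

Target frames = source frames × (target rate / source rate) = 377377 × (60000/1001)/(60) = 377377 × 1000/1001 = 377000.

377000 frames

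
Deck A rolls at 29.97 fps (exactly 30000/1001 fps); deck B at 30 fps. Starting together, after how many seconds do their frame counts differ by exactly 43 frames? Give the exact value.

43043/30 seconds

The gap grows by |30 − 30000/1001| = 30/1001 frames per second.
Time for a 43-frame gap: 43 ÷ (30/1001) = 43043/30 s.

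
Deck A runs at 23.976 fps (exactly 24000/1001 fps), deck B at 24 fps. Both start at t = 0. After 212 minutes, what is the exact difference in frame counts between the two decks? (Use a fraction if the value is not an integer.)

305280/1001 frames

212 min = 12720 s.
A emits 24000/1001 × 12720 = 305280000/1001 frames; B emits 24 × 12720 = 305280.
Difference = 305280/1001 frames (≈ 304.9750); B is ahead of A.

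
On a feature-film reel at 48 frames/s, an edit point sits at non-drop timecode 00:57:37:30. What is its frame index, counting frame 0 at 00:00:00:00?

Total seconds to the label: (0 × 3600 + 57 × 60 + 37) = 3457.
Frame index = 3457 × 48 + 30 = 165966.

frame 165966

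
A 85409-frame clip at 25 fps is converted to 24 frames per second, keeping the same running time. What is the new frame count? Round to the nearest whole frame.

81993 frames

Frames at target rate = 85409 × (24) / (25) = 2049816/25 ≈ 81992.640.
Nearest whole frame: 81993.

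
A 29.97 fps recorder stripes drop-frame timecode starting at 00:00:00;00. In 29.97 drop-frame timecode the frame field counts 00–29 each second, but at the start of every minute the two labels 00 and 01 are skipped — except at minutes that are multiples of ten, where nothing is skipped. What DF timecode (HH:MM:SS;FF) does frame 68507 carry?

00:38:05;27

Each 10-minute DF block holds 10 × 60 × 30 − 9 × 2 = 17982 frames. 68507 ÷ 17982 → 3 full blocks, remainder 14561.
Within the partial block the first minute is 1800 frames and each further minute 1798, so 8 further minute boundaries passed. Total skipped labels = 18 × 3 + 2 × 8 = 70.
Non-drop label index = 68507 + 70 = 68577; at 30 labels/s that is 00:38:05:27, i.e. DF 00:38:05;27.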